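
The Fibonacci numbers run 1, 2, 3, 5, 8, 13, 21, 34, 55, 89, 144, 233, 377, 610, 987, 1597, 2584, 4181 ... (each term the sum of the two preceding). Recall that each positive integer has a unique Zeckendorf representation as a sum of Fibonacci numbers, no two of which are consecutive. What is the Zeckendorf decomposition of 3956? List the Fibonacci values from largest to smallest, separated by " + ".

2584 + 987 + 377 + 8

Greedily peel off the largest Fibonacci term at each step:
3956 − 2584 = 1372
1372 − 987 = 385
385 − 377 = 8
8 − 8 = 0
So 3956 = 2584 + 987 + 377 + 8, with no two terms consecutive in the sequence.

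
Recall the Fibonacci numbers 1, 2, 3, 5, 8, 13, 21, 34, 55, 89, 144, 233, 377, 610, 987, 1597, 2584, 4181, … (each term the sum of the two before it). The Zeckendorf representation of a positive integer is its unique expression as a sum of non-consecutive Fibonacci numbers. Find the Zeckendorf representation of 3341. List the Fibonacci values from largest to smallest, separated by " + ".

2584 + 610 + 144 + 3

Repeatedly subtract the largest Fibonacci number that fits:
subtract 2584 from 3341: 757 remains
subtract 610 from 757: 147 remains
subtract 144 from 147: 3 remains
subtract 3 from 3: 0 remains
So 3341 = 2584 + 610 + 144 + 3, with no two terms consecutive in the sequence.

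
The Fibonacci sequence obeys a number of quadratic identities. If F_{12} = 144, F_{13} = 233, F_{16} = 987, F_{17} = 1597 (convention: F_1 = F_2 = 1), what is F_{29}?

514229

By the addition formula F_{m+n} = F_m F_{n+1} + F_{m−1} F_n with m=13, n=16: F_{29} = 233·1597 + 144·987 = 372101 + 142128 = 514229.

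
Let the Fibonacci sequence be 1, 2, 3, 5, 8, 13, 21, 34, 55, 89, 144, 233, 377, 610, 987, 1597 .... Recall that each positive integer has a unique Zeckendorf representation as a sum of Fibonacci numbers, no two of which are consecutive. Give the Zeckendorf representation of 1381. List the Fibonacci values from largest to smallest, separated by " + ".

take 987 (≤ 1381); 1381 − 987 = 394
take 377 (≤ 394); 394 − 377 = 17
take 13 (≤ 17); 17 − 13 = 4
take 3 (≤ 4); 4 − 3 = 1
take 1 (≤ 1); 1 − 1 = 0
So 1381 = 987 + 377 + 13 + 3 + 1, with no two terms consecutive in the sequence.

987 + 377 + 13 + 3 + 1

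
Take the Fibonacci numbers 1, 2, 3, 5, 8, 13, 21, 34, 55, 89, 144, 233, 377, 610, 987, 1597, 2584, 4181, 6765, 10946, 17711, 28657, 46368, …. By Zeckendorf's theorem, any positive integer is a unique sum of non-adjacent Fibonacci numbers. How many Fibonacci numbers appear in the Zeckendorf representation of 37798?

Greedily peel off the largest Fibonacci term at each step:
28657 ≤ 37798 < 46368, so take 28657; remainder 9141
6765 ≤ 9141 < 10946, so take 6765; remainder 2376
1597 ≤ 2376 < 2584, so take 1597; remainder 779
610 ≤ 779 < 987, so take 610; remainder 169
144 ≤ 169 < 233, so take 144; remainder 25
21 ≤ 25 < 34, so take 21; remainder 4
3 ≤ 4 < 5, so take 3; remainder 1
1 ≤ 1 < 2, so take 1; remainder 0
37798 = 28657 + 6765 + 1597 + 610 + 144 + 21 + 3 + 1, which has 8 terms.

8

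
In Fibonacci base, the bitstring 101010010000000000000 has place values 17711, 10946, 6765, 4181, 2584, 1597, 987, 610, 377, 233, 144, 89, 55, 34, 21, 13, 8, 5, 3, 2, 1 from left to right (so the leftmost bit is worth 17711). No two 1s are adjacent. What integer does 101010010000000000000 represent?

27670

Summing the place values of the 1 bits: 17711 + 6765 + 2584 + 610 = 27670.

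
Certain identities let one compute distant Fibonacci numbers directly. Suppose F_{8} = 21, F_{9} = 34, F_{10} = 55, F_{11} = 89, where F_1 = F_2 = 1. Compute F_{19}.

By the addition formula F_{m+n} = F_m F_{n+1} + F_{m−1} F_n with m=9, n=10: F_{19} = 34·89 + 21·55 = 3026 + 1155 = 4181.

4181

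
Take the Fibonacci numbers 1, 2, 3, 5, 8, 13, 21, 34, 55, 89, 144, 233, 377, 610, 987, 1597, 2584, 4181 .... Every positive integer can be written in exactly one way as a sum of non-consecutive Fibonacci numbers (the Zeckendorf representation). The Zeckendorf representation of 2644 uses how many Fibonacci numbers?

Repeatedly subtract the largest Fibonacci number that fits:
take 2584 (≤ 2644); 2644 − 2584 = 60
take 55 (≤ 60); 60 − 55 = 5
take 5 (≤ 5); 5 − 5 = 0
2644 = 2584 + 55 + 5, which has 3 terms.

3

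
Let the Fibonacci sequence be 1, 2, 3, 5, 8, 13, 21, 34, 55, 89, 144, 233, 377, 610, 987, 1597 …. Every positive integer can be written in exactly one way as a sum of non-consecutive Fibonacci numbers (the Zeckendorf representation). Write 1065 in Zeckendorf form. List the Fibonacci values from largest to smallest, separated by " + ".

Greedy algorithm:
1065 − 987 = 78
78 − 55 = 23
23 − 21 = 2
2 − 2 = 0
So 1065 = 987 + 55 + 21 + 2, with no two terms consecutive in the sequence.

987 + 55 + 21 + 2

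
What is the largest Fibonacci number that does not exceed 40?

34 ≤ 40 < 55, so the largest Fibonacci number not exceeding 40 is 34.

34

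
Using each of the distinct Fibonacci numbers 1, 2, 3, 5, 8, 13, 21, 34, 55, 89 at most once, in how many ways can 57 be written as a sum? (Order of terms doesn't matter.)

4

Each representation comes from the Zeckendorf form by replacing some F_k with F_{k−1} + F_{k−2} where possible.
57 = 55+2 = 34+21+2 = 34+13+8+2 = 34+13+5+3+2 — 4 representations.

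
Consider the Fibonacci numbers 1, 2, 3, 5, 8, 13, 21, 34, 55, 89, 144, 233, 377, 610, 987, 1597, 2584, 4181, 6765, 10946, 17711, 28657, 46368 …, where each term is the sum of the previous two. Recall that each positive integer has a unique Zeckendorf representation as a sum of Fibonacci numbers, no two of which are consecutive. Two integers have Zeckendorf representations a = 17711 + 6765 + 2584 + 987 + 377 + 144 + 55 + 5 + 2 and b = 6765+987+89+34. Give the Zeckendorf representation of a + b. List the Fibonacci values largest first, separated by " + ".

The two numbers are 28630 and 7875, so their sum is 36505.
Greedily peel off the largest Fibonacci term at each step:
36505 − 28657 = 7848
7848 − 6765 = 1083
1083 − 987 = 96
96 − 89 = 7
7 − 5 = 2
2 − 2 = 0

28657 + 6765 + 987 + 89 + 5 + 2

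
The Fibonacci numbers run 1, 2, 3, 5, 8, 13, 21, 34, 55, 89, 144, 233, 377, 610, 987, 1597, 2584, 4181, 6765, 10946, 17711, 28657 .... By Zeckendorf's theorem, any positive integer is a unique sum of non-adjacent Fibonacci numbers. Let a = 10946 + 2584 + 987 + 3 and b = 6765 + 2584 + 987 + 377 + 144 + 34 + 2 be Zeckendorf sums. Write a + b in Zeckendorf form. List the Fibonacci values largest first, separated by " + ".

17711 + 6765 + 610 + 233 + 89 + 5

The two numbers are 14520 and 10893, so their sum is 25413.
Greedy algorithm:
take 17711 (≤ 25413); 25413 − 17711 = 7702
take 6765 (≤ 7702); 7702 − 6765 = 937
take 610 (≤ 937); 937 − 610 = 327
take 233 (≤ 327); 327 − 233 = 94
take 89 (≤ 94); 94 − 89 = 5
take 5 (≤ 5); 5 − 5 = 0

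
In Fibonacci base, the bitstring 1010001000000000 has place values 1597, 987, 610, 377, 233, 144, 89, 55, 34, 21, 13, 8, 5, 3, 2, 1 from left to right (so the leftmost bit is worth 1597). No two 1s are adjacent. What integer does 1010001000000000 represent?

2296

Summing the place values of the 1 bits: 1597 + 610 + 89 = 2296.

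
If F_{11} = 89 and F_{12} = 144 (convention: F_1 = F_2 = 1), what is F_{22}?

By the doubling identity F_{2k} = F_k(2F_{k+1} − F_k): F_{22} = 89·(2·144 − 89) = 89·199 = 17711.

17711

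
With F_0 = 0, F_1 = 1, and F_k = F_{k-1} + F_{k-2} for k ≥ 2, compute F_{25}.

Iterating the recurrence up to F_{21} = 10946 and F_{20} = 6765:
F_{22} = F_{21} + F_{20} = 10946 + 6765 = 17711
F_{23} = F_{22} + F_{21} = 17711 + 10946 = 28657
F_{24} = F_{23} + F_{22} = 28657 + 17711 = 46368
F_{25} = F_{24} + F_{23} = 46368 + 28657 = 75025

75025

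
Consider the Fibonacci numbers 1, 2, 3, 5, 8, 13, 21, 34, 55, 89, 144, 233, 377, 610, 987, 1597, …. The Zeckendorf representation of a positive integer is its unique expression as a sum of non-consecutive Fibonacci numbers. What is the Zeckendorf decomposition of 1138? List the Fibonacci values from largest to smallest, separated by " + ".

987 + 144 + 5 + 2

largest Fibonacci ≤ 1138 is 987; 1138 − 987 = 151
largest Fibonacci ≤ 151 is 144; 151 − 144 = 7
largest Fibonacci ≤ 7 is 5; 7 − 5 = 2
largest Fibonacci ≤ 2 is 2; 2 − 2 = 0
So 1138 = 987 + 144 + 5 + 2, with no two terms consecutive in the sequence.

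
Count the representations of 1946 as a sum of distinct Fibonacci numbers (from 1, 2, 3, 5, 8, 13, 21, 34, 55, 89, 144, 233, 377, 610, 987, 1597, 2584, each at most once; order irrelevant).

28

Each representation comes from the Zeckendorf form by replacing some F_k with F_{k−1} + F_{k−2} where possible.
1946 = 1597+233+89+21+5+1 = 1597+233+89+21+3+2+1 = 1597+233+89+13+8+5+1 = 1597+233+55+34+21+5+1 = … (24 more), for 28 in all.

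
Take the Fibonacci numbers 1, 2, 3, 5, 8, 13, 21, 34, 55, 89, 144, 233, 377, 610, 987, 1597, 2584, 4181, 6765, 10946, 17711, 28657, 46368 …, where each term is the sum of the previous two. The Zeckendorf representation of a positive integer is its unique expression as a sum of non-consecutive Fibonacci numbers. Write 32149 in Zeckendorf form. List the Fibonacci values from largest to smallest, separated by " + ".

Repeatedly subtract the largest Fibonacci number that fits:
32149 − 28657 = 3492
3492 − 2584 = 908
908 − 610 = 298
298 − 233 = 65
65 − 55 = 10
10 − 8 = 2
2 − 2 = 0
So 32149 = 28657 + 2584 + 610 + 233 + 55 + 8 + 2, with no two terms consecutive in the sequence.

28657 + 2584 + 610 + 233 + 55 + 8 + 2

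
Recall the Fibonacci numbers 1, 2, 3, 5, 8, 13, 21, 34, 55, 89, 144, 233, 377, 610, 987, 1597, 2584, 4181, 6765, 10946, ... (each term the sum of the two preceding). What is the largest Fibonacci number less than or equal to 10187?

6765 ≤ 10187 < 10946, so the largest Fibonacci number not exceeding 10187 is 6765.

6765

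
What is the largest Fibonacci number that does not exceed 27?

21 ≤ 27 < 34, so the largest Fibonacci number not exceeding 27 is 21.

21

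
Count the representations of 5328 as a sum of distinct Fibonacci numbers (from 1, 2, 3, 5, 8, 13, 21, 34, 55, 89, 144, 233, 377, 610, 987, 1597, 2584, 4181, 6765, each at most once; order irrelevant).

Each representation comes from the Zeckendorf form by replacing some F_k with F_{k−1} + F_{k−2} where possible.
5328 = 4181+987+144+13+3 = 4181+987+144+13+2+1 = 4181+987+144+8+5+3 = 4181+987+89+55+13+3 = 4181+610+377+144+13+3 = … (59 more), for 64 in all.

64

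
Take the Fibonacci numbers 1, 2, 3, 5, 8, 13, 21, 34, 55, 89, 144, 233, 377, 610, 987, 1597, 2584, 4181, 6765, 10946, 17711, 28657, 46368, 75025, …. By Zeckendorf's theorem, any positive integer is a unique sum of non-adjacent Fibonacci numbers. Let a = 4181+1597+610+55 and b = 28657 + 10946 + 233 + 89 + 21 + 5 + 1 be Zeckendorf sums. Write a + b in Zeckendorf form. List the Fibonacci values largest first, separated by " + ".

46368 + 21 + 5 + 1

The two numbers are 6443 and 39952, so their sum is 46395.
Repeatedly subtract the largest Fibonacci number that fits:
largest Fibonacci ≤ 46395 is 46368; 46395 − 46368 = 27
largest Fibonacci ≤ 27 is 21; 27 − 21 = 6
largest Fibonacci ≤ 6 is 5; 6 − 5 = 1
largest Fibonacci ≤ 1 is 1; 1 − 1 = 0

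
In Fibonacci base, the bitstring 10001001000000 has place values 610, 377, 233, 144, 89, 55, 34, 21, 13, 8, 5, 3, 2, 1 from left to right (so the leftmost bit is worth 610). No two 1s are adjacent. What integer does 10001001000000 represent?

Summing the place values of the 1 bits: 610 + 89 + 21 = 720.

720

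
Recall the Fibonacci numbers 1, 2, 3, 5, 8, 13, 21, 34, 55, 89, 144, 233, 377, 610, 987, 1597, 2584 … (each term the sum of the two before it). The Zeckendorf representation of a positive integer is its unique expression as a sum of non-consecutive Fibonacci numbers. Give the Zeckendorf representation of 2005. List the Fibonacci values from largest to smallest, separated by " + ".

1597 + 377 + 21 + 8 + 2

subtract 1597 from 2005: 408 remains
subtract 377 from 408: 31 remains
subtract 21 from 31: 10 remains
subtract 8 from 10: 2 remains
subtract 2 from 2: 0 remains
So 2005 = 1597 + 377 + 21 + 8 + 2, with no two terms consecutive in the sequence.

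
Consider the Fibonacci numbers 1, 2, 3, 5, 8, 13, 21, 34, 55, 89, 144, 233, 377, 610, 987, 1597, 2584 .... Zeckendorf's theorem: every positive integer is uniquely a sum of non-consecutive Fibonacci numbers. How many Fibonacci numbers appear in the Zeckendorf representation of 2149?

largest Fibonacci ≤ 2149 is 1597; 2149 − 1597 = 552
largest Fibonacci ≤ 552 is 377; 552 − 377 = 175
largest Fibonacci ≤ 175 is 144; 175 − 144 = 31
largest Fibonacci ≤ 31 is 21; 31 − 21 = 10
largest Fibonacci ≤ 10 is 8; 10 − 8 = 2
largest Fibonacci ≤ 2 is 2; 2 − 2 = 0
2149 = 1597 + 377 + 144 + 21 + 8 + 2, which has 6 terms.

6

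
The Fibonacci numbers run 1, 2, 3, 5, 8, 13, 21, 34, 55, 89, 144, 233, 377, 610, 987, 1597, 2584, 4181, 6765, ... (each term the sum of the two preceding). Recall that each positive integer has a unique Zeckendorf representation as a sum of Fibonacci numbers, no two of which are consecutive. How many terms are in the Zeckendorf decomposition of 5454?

Greedy algorithm:
largest Fibonacci ≤ 5454 is 4181; 5454 − 4181 = 1273
largest Fibonacci ≤ 1273 is 987; 1273 − 987 = 286
largest Fibonacci ≤ 286 is 233; 286 − 233 = 53
largest Fibonacci ≤ 53 is 34; 53 − 34 = 19
largest Fibonacci ≤ 19 is 13; 19 − 13 = 6
largest Fibonacci ≤ 6 is 5; 6 − 5 = 1
largest Fibonacci ≤ 1 is 1; 1 − 1 = 0
5454 = 4181 + 987 + 233 + 34 + 13 + 5 + 1, which has 7 terms.

7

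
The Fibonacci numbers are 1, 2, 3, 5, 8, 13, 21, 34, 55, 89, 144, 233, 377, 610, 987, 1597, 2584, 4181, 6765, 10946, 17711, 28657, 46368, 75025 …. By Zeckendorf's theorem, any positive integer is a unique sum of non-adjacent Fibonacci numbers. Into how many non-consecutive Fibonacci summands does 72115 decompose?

9

Repeatedly subtract the largest Fibonacci number that fits:
72115 − 46368 = 25747
25747 − 17711 = 8036
8036 − 6765 = 1271
1271 − 987 = 284
284 − 233 = 51
51 − 34 = 17
17 − 13 = 4
4 − 3 = 1
1 − 1 = 0
72115 = 46368 + 17711 + 6765 + 987 + 233 + 34 + 13 + 3 + 1, which has 9 terms.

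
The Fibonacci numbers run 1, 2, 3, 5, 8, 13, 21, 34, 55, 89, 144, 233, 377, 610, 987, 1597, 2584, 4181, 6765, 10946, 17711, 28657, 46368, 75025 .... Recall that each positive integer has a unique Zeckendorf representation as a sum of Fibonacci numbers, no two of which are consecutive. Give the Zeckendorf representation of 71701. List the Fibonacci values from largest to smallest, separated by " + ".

46368 ≤ 71701 < 75025, so take 46368; remainder 25333
17711 ≤ 25333 < 28657, so take 17711; remainder 7622
6765 ≤ 7622 < 10946, so take 6765; remainder 857
610 ≤ 857 < 987, so take 610; remainder 247
233 ≤ 247 < 377, so take 233; remainder 14
13 ≤ 14 < 21, so take 13; remainder 1
1 ≤ 1 < 2, so take 1; remainder 0
So 71701 = 46368 + 17711 + 6765 + 610 + 233 + 13 + 1, with no two terms consecutive in the sequence.

46368 + 17711 + 6765 + 610 + 233 + 13 + 1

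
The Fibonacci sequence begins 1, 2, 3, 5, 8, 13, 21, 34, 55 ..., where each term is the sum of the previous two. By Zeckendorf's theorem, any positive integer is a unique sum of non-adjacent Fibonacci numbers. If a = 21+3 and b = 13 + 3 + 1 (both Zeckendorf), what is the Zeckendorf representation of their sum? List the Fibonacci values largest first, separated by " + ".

34 + 5 + 2

The two numbers are 24 and 17, so their sum is 41.
41: greatest Fibonacci not exceeding it is 34, leaving 7
7: greatest Fibonacci not exceeding it is 5, leaving 2
2: greatest Fibonacci not exceeding it is 2, leaving 0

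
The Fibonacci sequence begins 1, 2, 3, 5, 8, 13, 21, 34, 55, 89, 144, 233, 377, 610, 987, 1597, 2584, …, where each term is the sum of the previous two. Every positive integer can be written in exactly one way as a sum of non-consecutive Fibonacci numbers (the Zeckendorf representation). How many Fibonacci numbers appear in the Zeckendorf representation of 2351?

3

Repeatedly subtract the largest Fibonacci number that fits:
2351: greatest Fibonacci not exceeding it is 1597, leaving 754
754: greatest Fibonacci not exceeding it is 610, leaving 144
144: greatest Fibonacci not exceeding it is 144, leaving 0
2351 = 1597 + 610 + 144, which has 3 terms.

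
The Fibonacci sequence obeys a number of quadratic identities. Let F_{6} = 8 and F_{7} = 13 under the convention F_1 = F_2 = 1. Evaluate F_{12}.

144

By the doubling identity F_{2k} = F_k(2F_{k+1} − F_k): F_{12} = 8·(2·13 − 8) = 8·18 = 144.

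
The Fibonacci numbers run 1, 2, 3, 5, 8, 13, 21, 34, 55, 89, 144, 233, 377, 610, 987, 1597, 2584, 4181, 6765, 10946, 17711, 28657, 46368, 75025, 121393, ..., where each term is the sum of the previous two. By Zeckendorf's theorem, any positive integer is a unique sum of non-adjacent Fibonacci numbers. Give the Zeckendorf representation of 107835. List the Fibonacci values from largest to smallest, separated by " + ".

Greedily peel off the largest Fibonacci term at each step:
107835: greatest Fibonacci not exceeding it is 75025, leaving 32810
32810: greatest Fibonacci not exceeding it is 28657, leaving 4153
4153: greatest Fibonacci not exceeding it is 2584, leaving 1569
1569: greatest Fibonacci not exceeding it is 987, leaving 582
582: greatest Fibonacci not exceeding it is 377, leaving 205
205: greatest Fibonacci not exceeding it is 144, leaving 61
61: greatest Fibonacci not exceeding it is 55, leaving 6
6: greatest Fibonacci not exceeding it is 5, leaving 1
1: greatest Fibonacci not exceeding it is 1, leaving 0
So 107835 = 75025 + 28657 + 2584 + 987 + 377 + 144 + 55 + 5 + 1, with no two terms consecutive in the sequence.

75025 + 28657 + 2584 + 987 + 377 + 144 + 55 + 5 + 1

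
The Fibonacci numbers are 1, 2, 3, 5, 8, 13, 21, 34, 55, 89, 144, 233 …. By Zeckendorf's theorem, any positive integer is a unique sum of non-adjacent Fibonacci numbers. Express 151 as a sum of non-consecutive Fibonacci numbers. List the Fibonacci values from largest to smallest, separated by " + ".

144 + 5 + 2

Repeatedly subtract the largest Fibonacci number that fits:
subtract 144 from 151: 7 remains
subtract 5 from 7: 2 remains
subtract 2 from 2: 0 remains
So 151 = 144 + 5 + 2, with no two terms consecutive in the sequence.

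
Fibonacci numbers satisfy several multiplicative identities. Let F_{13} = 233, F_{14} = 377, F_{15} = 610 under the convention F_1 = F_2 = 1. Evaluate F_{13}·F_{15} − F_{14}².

1

233·610 − 377² = 142130 − 142129 = 1. (Cassini's identity: F_{k−1}F_{k+1} − F_k² = (−1)^k.)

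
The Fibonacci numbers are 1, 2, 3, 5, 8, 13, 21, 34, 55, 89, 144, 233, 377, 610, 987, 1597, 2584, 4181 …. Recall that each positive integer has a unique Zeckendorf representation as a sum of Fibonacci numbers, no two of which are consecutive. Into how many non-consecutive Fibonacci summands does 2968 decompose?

4

Greedily peel off the largest Fibonacci term at each step:
2968 − 2584 = 384
384 − 377 = 7
7 − 5 = 2
2 − 2 = 0
2968 = 2584 + 377 + 5 + 2, which has 4 terms.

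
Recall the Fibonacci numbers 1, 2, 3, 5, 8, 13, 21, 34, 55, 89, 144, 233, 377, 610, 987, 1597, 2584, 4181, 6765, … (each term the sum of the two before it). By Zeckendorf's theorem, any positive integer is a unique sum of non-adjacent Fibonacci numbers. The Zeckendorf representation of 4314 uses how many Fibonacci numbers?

5

Greedy algorithm:
4181 ≤ 4314 < 6765, so take 4181; remainder 133
89 ≤ 133 < 144, so take 89; remainder 44
34 ≤ 44 < 55, so take 34; remainder 10
8 ≤ 10 < 13, so take 8; remainder 2
2 ≤ 2 < 3, so take 2; remainder 0
4314 = 4181 + 89 + 34 + 8 + 2, which has 5 terms.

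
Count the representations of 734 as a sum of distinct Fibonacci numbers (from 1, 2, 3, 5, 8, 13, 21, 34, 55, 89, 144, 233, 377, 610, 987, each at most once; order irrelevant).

17

734 = 610+89+34+1 = 610+89+21+13+1 = 377+233+89+34+1 = … (14 more), for 17 in all.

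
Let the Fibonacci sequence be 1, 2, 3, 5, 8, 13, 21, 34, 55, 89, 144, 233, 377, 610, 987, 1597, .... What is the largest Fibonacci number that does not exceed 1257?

987 ≤ 1257 < 1597, so the largest Fibonacci number not exceeding 1257 is 987.

987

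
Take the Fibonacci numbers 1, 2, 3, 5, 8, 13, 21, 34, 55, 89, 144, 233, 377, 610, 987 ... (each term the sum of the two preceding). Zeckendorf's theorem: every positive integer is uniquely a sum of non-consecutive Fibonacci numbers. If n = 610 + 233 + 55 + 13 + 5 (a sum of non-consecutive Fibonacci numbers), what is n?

916

610 + 233 + 55 + 13 + 5 = 916.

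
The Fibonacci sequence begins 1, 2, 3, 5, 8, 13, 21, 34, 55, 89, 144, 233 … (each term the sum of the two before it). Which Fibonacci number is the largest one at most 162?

144

144 ≤ 162 < 233, so the largest Fibonacci number not exceeding 162 is 144.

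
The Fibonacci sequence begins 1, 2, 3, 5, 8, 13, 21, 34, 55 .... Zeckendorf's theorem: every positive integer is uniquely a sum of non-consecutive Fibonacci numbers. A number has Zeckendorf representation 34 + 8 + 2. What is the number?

34 + 8 + 2 = 44.

44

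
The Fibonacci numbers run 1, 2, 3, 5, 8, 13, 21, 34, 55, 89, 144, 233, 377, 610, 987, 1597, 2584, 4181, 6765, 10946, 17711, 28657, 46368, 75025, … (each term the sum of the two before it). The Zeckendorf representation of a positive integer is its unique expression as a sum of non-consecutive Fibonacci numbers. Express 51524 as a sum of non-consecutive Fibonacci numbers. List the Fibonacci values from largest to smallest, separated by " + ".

46368 + 4181 + 610 + 233 + 89 + 34 + 8 + 1

subtract 46368 from 51524: 5156 remains
subtract 4181 from 5156: 975 remains
subtract 610 from 975: 365 remains
subtract 233 from 365: 132 remains
subtract 89 from 132: 43 remains
subtract 34 from 43: 9 remains
subtract 8 from 9: 1 remains
subtract 1 from 1: 0 remains
So 51524 = 46368 + 4181 + 610 + 233 + 89 + 34 + 8 + 1, with no two terms consecutive in the sequence.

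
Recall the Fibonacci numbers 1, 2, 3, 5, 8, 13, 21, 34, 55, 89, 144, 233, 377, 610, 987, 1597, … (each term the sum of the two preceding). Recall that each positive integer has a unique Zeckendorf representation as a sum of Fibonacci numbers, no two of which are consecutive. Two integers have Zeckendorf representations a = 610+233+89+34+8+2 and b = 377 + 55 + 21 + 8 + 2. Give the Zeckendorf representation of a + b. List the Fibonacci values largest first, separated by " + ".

The two numbers are 976 and 463, so their sum is 1439.
987 ≤ 1439 < 1597, so take 987; remainder 452
377 ≤ 452 < 610, so take 377; remainder 75
55 ≤ 75 < 89, so take 55; remainder 20
13 ≤ 20 < 21, so take 13; remainder 7
5 ≤ 7 < 8, so take 5; remainder 2
2 ≤ 2 < 3, so take 2; remainder 0

987 + 377 + 55 + 13 + 5 + 2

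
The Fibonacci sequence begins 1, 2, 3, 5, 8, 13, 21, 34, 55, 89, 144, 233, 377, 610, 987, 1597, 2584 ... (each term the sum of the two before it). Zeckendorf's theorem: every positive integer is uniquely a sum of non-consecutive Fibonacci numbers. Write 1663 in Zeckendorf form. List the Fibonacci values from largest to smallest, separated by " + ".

1597 + 55 + 8 + 3

Greedy algorithm:
largest Fibonacci ≤ 1663 is 1597; 1663 − 1597 = 66
largest Fibonacci ≤ 66 is 55; 66 − 55 = 11
largest Fibonacci ≤ 11 is 8; 11 − 8 = 3
largest Fibonacci ≤ 3 is 3; 3 − 3 = 0
So 1663 = 1597 + 55 + 8 + 3, with no two terms consecutive in the sequence.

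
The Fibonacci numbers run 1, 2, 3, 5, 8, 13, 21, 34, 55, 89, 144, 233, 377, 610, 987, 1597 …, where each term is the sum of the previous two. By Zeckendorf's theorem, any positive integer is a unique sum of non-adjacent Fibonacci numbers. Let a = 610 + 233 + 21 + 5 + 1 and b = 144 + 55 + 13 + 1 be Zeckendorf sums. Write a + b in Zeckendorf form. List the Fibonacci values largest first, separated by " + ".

The two numbers are 870 and 213, so their sum is 1083.
largest Fibonacci ≤ 1083 is 987; 1083 − 987 = 96
largest Fibonacci ≤ 96 is 89; 96 − 89 = 7
largest Fibonacci ≤ 7 is 5; 7 − 5 = 2
largest Fibonacci ≤ 2 is 2; 2 − 2 = 0

987 + 89 + 5 + 2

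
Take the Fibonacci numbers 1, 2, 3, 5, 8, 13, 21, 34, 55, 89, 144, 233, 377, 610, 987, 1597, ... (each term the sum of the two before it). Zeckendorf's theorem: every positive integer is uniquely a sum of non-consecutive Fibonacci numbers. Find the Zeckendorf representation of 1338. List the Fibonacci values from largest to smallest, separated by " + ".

987 + 233 + 89 + 21 + 8

1338: greatest Fibonacci not exceeding it is 987, leaving 351
351: greatest Fibonacci not exceeding it is 233, leaving 118
118: greatest Fibonacci not exceeding it is 89, leaving 29
29: greatest Fibonacci not exceeding it is 21, leaving 8
8: greatest Fibonacci not exceeding it is 8, leaving 0
So 1338 = 987 + 233 + 89 + 21 + 8, with no two terms consecutive in the sequence.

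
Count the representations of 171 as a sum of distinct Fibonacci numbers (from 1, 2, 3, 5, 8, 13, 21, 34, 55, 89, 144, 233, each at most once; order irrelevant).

171 = 144+21+5+1 = 144+21+3+2+1 = 144+13+8+5+1 = 89+55+21+5+1 = 144+13+8+3+2+1 = … (5 more), for 10 in all.

10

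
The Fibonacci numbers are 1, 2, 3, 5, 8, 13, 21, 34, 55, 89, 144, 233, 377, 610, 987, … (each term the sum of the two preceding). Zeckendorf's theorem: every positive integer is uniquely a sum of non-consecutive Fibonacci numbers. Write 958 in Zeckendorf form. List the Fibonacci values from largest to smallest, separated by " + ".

610 + 233 + 89 + 21 + 5

Greedily peel off the largest Fibonacci term at each step:
take 610 (≤ 958); 958 − 610 = 348
take 233 (≤ 348); 348 − 233 = 115
take 89 (≤ 115); 115 − 89 = 26
take 21 (≤ 26); 26 − 21 = 5
take 5 (≤ 5); 5 − 5 = 0
So 958 = 610 + 233 + 89 + 21 + 5, with no two terms consecutive in the sequence.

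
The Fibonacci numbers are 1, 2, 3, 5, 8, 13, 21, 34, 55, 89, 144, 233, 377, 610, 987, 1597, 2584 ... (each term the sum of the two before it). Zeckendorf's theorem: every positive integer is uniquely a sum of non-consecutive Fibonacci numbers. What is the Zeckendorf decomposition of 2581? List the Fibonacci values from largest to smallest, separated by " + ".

1597 ≤ 2581 < 2584, so take 1597; remainder 984
610 ≤ 984 < 987, so take 610; remainder 374
233 ≤ 374 < 377, so take 233; remainder 141
89 ≤ 141 < 144, so take 89; remainder 52
34 ≤ 52 < 55, so take 34; remainder 18
13 ≤ 18 < 21, so take 13; remainder 5
5 ≤ 5 < 8, so take 5; remainder 0
So 2581 = 1597 + 610 + 233 + 89 + 34 + 13 + 5, with no two terms consecutive in the sequence.

1597 + 610 + 233 + 89 + 34 + 13 + 5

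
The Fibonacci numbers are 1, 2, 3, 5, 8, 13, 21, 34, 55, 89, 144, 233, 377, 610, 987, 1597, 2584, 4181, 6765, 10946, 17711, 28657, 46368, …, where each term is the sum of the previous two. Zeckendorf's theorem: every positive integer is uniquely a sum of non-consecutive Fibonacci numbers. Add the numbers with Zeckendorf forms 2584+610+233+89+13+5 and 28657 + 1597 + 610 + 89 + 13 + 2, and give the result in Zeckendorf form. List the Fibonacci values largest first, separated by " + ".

28657 + 4181 + 1597 + 55 + 8 + 3 + 1

The two numbers are 3534 and 30968, so their sum is 34502.
Greedily peel off the largest Fibonacci term at each step:
take 28657 (≤ 34502); 34502 − 28657 = 5845
take 4181 (≤ 5845); 5845 − 4181 = 1664
take 1597 (≤ 1664); 1664 − 1597 = 67
take 55 (≤ 67); 67 − 55 = 12
take 8 (≤ 12); 12 − 8 = 4
take 3 (≤ 4); 4 − 3 = 1
take 1 (≤ 1); 1 − 1 = 0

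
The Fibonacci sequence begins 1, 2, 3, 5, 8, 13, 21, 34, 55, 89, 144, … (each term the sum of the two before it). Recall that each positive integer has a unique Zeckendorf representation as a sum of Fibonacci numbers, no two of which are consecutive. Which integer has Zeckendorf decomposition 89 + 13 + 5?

107

89 + 13 + 5 = 107.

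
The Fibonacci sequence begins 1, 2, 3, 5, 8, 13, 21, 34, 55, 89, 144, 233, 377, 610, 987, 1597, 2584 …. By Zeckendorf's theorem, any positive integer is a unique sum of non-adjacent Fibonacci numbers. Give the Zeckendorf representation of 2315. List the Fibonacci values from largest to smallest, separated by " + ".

1597 ≤ 2315 < 2584, so take 1597; remainder 718
610 ≤ 718 < 987, so take 610; remainder 108
89 ≤ 108 < 144, so take 89; remainder 19
13 ≤ 19 < 21, so take 13; remainder 6
5 ≤ 6 < 8, so take 5; remainder 1
1 ≤ 1 < 2, so take 1; remainder 0
So 2315 = 1597 + 610 + 89 + 13 + 5 + 1, with no two terms consecutive in the sequence.

1597 + 610 + 89 + 13 + 5 + 1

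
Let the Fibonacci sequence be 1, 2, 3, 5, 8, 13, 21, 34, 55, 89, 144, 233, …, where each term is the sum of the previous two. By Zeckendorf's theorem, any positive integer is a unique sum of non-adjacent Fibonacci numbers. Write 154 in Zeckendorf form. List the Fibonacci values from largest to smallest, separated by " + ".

Greedily peel off the largest Fibonacci term at each step:
144 ≤ 154 < 233, so take 144; remainder 10
8 ≤ 10 < 13, so take 8; remainder 2
2 ≤ 2 < 3, so take 2; remainder 0
So 154 = 144 + 8 + 2, with no two terms consecutive in the sequence.

144 + 8 + 2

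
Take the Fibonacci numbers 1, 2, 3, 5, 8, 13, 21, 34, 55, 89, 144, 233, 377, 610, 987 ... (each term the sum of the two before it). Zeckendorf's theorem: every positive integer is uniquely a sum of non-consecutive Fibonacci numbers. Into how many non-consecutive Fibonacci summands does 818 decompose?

5

take 610 (≤ 818); 818 − 610 = 208
take 144 (≤ 208); 208 − 144 = 64
take 55 (≤ 64); 64 − 55 = 9
take 8 (≤ 9); 9 − 8 = 1
take 1 (≤ 1); 1 − 1 = 0
818 = 610 + 144 + 55 + 8 + 1, which has 5 terms.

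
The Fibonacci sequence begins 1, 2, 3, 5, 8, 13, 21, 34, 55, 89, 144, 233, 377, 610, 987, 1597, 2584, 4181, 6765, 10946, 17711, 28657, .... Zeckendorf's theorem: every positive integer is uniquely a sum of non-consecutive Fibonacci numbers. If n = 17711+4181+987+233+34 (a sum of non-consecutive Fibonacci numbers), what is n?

23146

17711+4181+987+233+34 = 23146.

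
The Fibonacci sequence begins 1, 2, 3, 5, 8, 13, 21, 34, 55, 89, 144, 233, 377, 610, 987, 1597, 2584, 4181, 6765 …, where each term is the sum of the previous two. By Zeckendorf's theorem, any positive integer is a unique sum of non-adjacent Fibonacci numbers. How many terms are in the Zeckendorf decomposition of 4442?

4442: greatest Fibonacci not exceeding it is 4181, leaving 261
261: greatest Fibonacci not exceeding it is 233, leaving 28
28: greatest Fibonacci not exceeding it is 21, leaving 7
7: greatest Fibonacci not exceeding it is 5, leaving 2
2: greatest Fibonacci not exceeding it is 2, leaving 0
4442 = 4181 + 233 + 21 + 5 + 2, which has 5 terms.

5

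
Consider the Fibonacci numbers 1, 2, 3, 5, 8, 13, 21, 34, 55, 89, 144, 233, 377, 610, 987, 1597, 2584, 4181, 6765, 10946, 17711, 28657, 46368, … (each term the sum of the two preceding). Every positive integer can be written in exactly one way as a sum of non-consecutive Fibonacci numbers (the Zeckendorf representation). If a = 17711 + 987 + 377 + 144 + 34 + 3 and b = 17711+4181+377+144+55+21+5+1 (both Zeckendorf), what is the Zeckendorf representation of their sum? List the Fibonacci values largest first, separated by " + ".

28657 + 10946 + 1597 + 377 + 144 + 21 + 8 + 1

The two numbers are 19256 and 22495, so their sum is 41751.
subtract 28657 from 41751: 13094 remains
subtract 10946 from 13094: 2148 remains
subtract 1597 from 2148: 551 remains
subtract 377 from 551: 174 remains
subtract 144 from 174: 30 remains
subtract 21 from 30: 9 remains
subtract 8 from 9: 1 remains
subtract 1 from 1: 0 remains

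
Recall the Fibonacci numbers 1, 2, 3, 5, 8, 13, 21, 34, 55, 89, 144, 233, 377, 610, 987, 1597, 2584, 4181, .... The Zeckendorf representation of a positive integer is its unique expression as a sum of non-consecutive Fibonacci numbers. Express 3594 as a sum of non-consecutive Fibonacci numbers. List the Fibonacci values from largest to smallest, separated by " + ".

2584 + 987 + 21 + 2

3594: greatest Fibonacci not exceeding it is 2584, leaving 1010
1010: greatest Fibonacci not exceeding it is 987, leaving 23
23: greatest Fibonacci not exceeding it is 21, leaving 2
2: greatest Fibonacci not exceeding it is 2, leaving 0
So 3594 = 2584 + 987 + 21 + 2, with no two terms consecutive in the sequence.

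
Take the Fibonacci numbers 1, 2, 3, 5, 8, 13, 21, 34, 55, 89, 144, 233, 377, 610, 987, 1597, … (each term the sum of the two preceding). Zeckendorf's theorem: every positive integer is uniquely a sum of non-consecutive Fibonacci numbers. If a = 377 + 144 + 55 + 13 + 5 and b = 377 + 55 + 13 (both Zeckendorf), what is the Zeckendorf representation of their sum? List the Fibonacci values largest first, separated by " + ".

987 + 34 + 13 + 5

The two numbers are 594 and 445, so their sum is 1039.
Greedy algorithm:
subtract 987 from 1039: 52 remains
subtract 34 from 52: 18 remains
subtract 13 from 18: 5 remains
subtract 5 from 5: 0 remains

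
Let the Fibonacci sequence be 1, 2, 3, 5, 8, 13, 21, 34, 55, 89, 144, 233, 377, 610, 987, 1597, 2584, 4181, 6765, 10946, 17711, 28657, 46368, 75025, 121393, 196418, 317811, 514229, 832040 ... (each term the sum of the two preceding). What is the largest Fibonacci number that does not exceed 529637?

514229 ≤ 529637 < 832040, so the largest Fibonacci number not exceeding 529637 is 514229.

514229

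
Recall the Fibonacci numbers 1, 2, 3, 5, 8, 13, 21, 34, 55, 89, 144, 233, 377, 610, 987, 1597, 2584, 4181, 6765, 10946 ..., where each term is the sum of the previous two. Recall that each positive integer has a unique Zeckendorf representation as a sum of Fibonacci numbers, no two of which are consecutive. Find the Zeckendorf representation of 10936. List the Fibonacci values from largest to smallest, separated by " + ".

Repeatedly subtract the largest Fibonacci number that fits:
take 6765 (≤ 10936); 10936 − 6765 = 4171
take 2584 (≤ 4171); 4171 − 2584 = 1587
take 987 (≤ 1587); 1587 − 987 = 600
take 377 (≤ 600); 600 − 377 = 223
take 144 (≤ 223); 223 − 144 = 79
take 55 (≤ 79); 79 − 55 = 24
take 21 (≤ 24); 24 − 21 = 3
take 3 (≤ 3); 3 − 3 = 0
So 10936 = 6765 + 2584 + 987 + 377 + 144 + 55 + 21 + 3, with no two terms consecutive in the sequence.

6765 + 2584 + 987 + 377 + 144 + 55 + 21 + 3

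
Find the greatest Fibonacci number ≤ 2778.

2584

2584 ≤ 2778 < 4181, so the largest Fibonacci number not exceeding 2778 is 2584.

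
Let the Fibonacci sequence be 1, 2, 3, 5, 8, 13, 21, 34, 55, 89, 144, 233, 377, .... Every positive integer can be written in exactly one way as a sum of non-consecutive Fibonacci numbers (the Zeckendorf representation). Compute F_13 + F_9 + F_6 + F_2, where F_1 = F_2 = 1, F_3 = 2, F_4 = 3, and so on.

F_13 + F_9 + F_6 + F_2 = 233 + 34 + 8 + 1 = 276.

276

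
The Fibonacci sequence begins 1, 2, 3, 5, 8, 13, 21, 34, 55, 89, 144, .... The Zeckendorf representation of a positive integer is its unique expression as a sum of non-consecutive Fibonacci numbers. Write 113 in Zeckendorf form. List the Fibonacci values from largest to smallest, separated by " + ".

89 + 21 + 3

take 89 (≤ 113); 113 − 89 = 24
take 21 (≤ 24); 24 − 21 = 3
take 3 (≤ 3); 3 − 3 = 0
So 113 = 89 + 21 + 3, with no two terms consecutive in the sequence.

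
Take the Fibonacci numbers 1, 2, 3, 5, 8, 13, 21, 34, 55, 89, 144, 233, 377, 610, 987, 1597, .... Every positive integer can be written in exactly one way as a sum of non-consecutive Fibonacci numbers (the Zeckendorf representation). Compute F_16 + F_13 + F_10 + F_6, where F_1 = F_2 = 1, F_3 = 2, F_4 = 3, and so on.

1283

F_16 + F_13 + F_10 + F_6 = 987 + 233 + 55 + 8 = 1283.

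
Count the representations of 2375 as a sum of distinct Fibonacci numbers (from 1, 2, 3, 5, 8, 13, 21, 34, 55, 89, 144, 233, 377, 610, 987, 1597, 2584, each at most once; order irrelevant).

39

2375 = 1597+610+144+21+3 = 1597+610+144+21+2+1 = 1597+610+144+13+8+3 = 1597+610+89+55+21+3 = … (35 more), for 39 in all.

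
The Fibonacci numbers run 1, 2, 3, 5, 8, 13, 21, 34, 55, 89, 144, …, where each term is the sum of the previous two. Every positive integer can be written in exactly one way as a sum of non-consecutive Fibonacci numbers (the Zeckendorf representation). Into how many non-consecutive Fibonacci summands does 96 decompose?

largest Fibonacci ≤ 96 is 89; 96 − 89 = 7
largest Fibonacci ≤ 7 is 5; 7 − 5 = 2
largest Fibonacci ≤ 2 is 2; 2 − 2 = 0
96 = 89 + 5 + 2, which has 3 terms.

3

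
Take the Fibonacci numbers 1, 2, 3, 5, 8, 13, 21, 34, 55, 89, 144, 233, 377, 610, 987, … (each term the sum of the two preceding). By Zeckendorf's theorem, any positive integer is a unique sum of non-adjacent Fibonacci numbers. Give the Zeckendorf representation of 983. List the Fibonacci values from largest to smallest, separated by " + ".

subtract 610 from 983: 373 remains
subtract 233 from 373: 140 remains
subtract 89 from 140: 51 remains
subtract 34 from 51: 17 remains
subtract 13 from 17: 4 remains
subtract 3 from 4: 1 remains
subtract 1 from 1: 0 remains
So 983 = 610 + 233 + 89 + 34 + 13 + 3 + 1, with no two terms consecutive in the sequence.

610 + 233 + 89 + 34 + 13 + 3 + 1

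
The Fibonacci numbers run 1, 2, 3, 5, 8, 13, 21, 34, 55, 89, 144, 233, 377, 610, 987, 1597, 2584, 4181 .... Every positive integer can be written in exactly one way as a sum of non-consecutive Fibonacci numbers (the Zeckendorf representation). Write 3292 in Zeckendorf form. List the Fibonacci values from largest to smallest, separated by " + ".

2584 + 610 + 89 + 8 + 1

Greedily peel off the largest Fibonacci term at each step:
take 2584 (≤ 3292); 3292 − 2584 = 708
take 610 (≤ 708); 708 − 610 = 98
take 89 (≤ 98); 98 − 89 = 9
take 8 (≤ 9); 9 − 8 = 1
take 1 (≤ 1); 1 − 1 = 0
So 3292 = 2584 + 610 + 89 + 8 + 1, with no two terms consecutive in the sequence.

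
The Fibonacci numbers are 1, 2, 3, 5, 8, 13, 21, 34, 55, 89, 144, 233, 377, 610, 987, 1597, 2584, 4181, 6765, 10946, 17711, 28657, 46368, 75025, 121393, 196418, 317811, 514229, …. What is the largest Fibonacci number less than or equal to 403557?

317811

317811 ≤ 403557 < 514229, so the largest Fibonacci number not exceeding 403557 is 317811.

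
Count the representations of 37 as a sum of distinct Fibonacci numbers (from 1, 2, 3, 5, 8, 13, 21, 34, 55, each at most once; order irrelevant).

6

Starting from the Zeckendorf form and repeatedly splitting a term F_k into F_{k−1} + F_{k−2} (when neither is already used) reaches every representation.
37 = 34+3 = 34+2+1 = 21+13+3 = 21+13+2+1 = 21+8+5+3 = … (1 more), for 6 in all.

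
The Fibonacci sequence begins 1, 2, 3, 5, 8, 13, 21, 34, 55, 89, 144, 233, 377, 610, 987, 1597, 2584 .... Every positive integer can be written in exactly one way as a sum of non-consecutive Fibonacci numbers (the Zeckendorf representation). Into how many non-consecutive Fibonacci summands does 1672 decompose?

Repeatedly subtract the largest Fibonacci number that fits:
take 1597 (≤ 1672); 1672 − 1597 = 75
take 55 (≤ 75); 75 − 55 = 20
take 13 (≤ 20); 20 − 13 = 7
take 5 (≤ 7); 7 − 5 = 2
take 2 (≤ 2); 2 − 2 = 0
1672 = 1597 + 55 + 13 + 5 + 2, which has 5 terms.

5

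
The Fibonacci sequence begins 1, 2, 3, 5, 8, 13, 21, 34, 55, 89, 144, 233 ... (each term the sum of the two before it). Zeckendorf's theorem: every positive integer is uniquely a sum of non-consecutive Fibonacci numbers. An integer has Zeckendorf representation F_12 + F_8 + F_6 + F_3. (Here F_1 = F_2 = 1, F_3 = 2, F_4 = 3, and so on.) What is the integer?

175

F_12 + F_8 + F_6 + F_3 = 144 + 21 + 8 + 2 = 175.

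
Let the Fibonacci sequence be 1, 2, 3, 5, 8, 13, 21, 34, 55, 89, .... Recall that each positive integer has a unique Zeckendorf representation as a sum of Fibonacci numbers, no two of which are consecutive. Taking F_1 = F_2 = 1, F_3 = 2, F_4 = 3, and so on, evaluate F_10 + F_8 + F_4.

79

F_10 + F_8 + F_4 = 55 + 21 + 3 = 79.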